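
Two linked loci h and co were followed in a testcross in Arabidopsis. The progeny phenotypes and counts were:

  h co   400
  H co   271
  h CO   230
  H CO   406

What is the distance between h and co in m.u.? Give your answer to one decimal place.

38.3 m.u.

The two most frequent classes, H CO (406) and h co (400), are the parental types, so the F1 was H CO / h co.
The recombinant classes are H co and h CO: 271 + 230 = 501.
Recombination frequency = 501/1307 = 0.3833 ≈ 38.3%, i.e. 38.3 m.u.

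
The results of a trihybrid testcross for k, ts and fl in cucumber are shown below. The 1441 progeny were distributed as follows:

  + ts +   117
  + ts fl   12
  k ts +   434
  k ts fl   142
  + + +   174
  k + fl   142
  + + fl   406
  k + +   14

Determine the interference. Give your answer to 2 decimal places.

0.62

The two most frequent reciprocal classes, k ts + and + + fl, are the parental types, so the F1 was k ts + / + + fl.
The two rarest classes, k + + and + ts fl, are the double crossovers. Comparing them with the parentals, only the ts allele has switched, so ts is the middle locus and the order is fl – ts – k.
fl–ts: (316 + 26)/1441 = 0.2373; ts–k: (259 + 26)/1441 = 0.1978.
Expected DCO frequency = 0.2373 × 0.1978 ≈ 0.04694; observed = 26/1441 ≈ 0.01804.
Coefficient of coincidence = 0.01804/0.04694 ≈ 0.38; interference = 1 − 0.38 = 0.62.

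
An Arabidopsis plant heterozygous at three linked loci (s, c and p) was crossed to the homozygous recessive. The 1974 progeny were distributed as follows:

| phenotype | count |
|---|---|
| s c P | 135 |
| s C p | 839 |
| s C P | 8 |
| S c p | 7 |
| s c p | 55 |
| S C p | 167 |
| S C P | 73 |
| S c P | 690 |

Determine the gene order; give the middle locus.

p

The two most frequent reciprocal classes, s C p and S c P, are the parental types, so the F1 was s C p / S c P.
The two rarest classes, s C P and S c p, are the double crossovers. Comparing them with the parentals, only the p allele has switched, so p is the middle locus and the order is c – p – s.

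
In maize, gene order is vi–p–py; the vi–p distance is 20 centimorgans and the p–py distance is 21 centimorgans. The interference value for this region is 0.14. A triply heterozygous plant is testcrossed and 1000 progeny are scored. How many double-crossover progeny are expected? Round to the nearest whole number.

36

Map distances give recombination frequencies of 0.200 and 0.210 for the two intervals.
With interference 0.14 (so coincidence = 0.86), expected double-crossover frequency = 0.200 × 0.210 × 0.86 = 0.03612.
Expected number = 0.03612 × 1000 = 36.12 ≈ 36.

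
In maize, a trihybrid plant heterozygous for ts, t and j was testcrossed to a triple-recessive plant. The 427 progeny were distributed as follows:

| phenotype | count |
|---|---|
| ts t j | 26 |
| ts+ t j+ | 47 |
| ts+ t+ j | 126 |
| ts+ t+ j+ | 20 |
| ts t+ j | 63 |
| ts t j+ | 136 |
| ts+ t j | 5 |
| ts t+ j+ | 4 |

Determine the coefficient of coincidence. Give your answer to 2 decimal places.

The two most frequent reciprocal classes, ts+ t+ j and ts t j+, are the parental types, so the F1 was ts+ t+ j / ts t j+.
The two rarest classes, ts+ t j and ts t+ j+, are the double crossovers. Comparing them with the parentals, only the t allele has switched, so t is the middle locus and the order is ts – t – j.
ts–t: (110 + 9)/427 = 0.2787; t–j: (46 + 9)/427 = 0.1288.
Expected DCO frequency = 0.2787 × 0.1288 ≈ 0.03590; observed = 9/427 ≈ 0.02108.
Coefficient of coincidence = 0.02108/0.03590 ≈ 0.59.

0.59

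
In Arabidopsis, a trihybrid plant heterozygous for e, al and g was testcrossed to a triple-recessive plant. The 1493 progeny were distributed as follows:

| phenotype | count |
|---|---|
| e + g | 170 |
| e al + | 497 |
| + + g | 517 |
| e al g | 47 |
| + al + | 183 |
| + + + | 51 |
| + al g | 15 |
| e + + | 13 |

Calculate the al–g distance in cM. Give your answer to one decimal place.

The two most frequent reciprocal classes, e al + and + + g, are the parental types, so the F1 was e al + / + + g.
The two rarest classes, e + + and + al g, are the double crossovers. Comparing them with the parentals, only the al allele has switched, so al is the middle locus and the order is g – al – e.
Crossovers in the g–al interval produce the single-crossover classes e al g and + + + (47 + 51 = 98) plus the double crossovers (28).
RF(g–al) = (98 + 28) / 1493 = 126/1493 = 0.0844 → 8.4 cM.

8.4 cM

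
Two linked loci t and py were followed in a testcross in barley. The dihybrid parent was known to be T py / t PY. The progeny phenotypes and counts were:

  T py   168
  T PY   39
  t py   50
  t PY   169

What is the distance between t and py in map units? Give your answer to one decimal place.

20.9 map units

The recombinant classes are T PY and t py: 39 + 50 = 89.
Recombination frequency = 89/426 = 0.2089 ≈ 20.9%, i.e. 20.9 map units.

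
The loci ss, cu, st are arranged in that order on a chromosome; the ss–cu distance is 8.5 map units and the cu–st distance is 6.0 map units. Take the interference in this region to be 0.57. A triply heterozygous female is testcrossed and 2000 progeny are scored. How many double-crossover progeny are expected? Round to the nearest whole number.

Map distances give recombination frequencies of 0.085 and 0.060 for the two intervals.
With interference 0.57 (so coincidence = 0.43), expected double-crossover frequency = 0.085 × 0.060 × 0.43 = 0.00219.
Expected number = 0.00219 × 2000 = 4.39 ≈ 4.

4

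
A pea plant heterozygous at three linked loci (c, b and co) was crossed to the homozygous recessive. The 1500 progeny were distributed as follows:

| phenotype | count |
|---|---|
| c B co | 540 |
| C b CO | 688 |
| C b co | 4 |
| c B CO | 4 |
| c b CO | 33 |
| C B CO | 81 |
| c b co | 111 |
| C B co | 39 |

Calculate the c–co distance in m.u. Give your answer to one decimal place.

5.3 m.u.

The two most frequent reciprocal classes, C b CO and c B co, are the parental types, so the F1 was C b CO / c B co.
The two rarest classes, C b co and c B CO, are the double crossovers. Comparing them with the parentals, only the co allele has switched, so co is the middle locus and the order is c – co – b.
Crossovers in the c–co interval produce the single-crossover classes c b CO and C B co (33 + 39 = 72) plus the double crossovers (8).
RF(c–co) = (72 + 8) / 1500 = 80/1500 = 0.0533 → 5.3 m.u.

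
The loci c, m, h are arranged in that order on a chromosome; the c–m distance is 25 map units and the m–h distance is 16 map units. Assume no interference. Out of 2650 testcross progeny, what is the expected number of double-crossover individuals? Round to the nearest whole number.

106

Map distances give recombination frequencies of 0.250 and 0.160 for the two intervals.
With no interference, expected double-crossover frequency = 0.250 × 0.160 = 0.04000.
Expected number = 0.04000 × 2650 = 106.00 ≈ 106.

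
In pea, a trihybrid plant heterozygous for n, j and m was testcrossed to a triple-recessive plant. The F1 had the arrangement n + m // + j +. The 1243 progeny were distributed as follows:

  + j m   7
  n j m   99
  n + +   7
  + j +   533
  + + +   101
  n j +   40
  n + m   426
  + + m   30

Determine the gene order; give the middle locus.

The two rarest classes, n + + and + j m, are the double crossovers. Comparing them with the parentals, only the m allele has switched, so m is the middle locus and the order is n – m – j.

m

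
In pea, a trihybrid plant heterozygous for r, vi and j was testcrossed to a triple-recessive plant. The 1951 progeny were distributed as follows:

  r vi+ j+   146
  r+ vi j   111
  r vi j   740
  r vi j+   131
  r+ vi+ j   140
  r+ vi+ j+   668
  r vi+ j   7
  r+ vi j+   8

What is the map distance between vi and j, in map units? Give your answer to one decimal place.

The two most frequent reciprocal classes, r+ vi+ j+ and r vi j, are the parental types, so the F1 was r+ vi+ j+ / r vi j.
The two rarest classes, r+ vi j+ and r vi+ j, are the double crossovers. Comparing them with the parentals, only the vi allele has switched, so vi is the middle locus and the order is j – vi – r.
Crossovers in the j–vi interval produce the single-crossover classes r+ vi+ j and r vi j+ (140 + 131 = 271) plus the double crossovers (15).
RF(j–vi) = (271 + 15) / 1951 = 286/1951 = 0.1466 → 14.7 map units.

14.7 map units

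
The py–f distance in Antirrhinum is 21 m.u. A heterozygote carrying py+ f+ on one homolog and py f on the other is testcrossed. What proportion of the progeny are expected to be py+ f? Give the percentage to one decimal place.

10.5%

A map distance of 21 m.u. corresponds to a recombination frequency of 0.210.
The F1 is py+ f+ / py f, so py+ f is a recombinant gamete class with expected frequency r/2 = 0.210/2 = 0.1050.
That is 0.1050 = 10.5% of the progeny.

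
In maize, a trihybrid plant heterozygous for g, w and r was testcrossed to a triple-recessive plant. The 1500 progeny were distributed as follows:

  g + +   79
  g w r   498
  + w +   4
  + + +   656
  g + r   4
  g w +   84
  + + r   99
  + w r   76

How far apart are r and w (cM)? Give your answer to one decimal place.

12.7 cM

The two most frequent reciprocal classes, g w r and + + +, are the parental types, so the F1 was g w r / + + +.
The two rarest classes, g + r and + w +, are the double crossovers. Comparing them with the parentals, only the w allele has switched, so w is the middle locus and the order is r – w – g.
Crossovers in the r–w interval produce the single-crossover classes g w + and + + r (84 + 99 = 183) plus the double crossovers (8).
RF(r–w) = (183 + 8) / 1500 = 191/1500 = 0.1273 → 12.7 cM.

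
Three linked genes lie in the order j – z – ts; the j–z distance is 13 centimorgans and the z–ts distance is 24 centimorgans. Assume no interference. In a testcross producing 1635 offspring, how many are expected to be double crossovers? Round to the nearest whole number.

51

Map distances give recombination frequencies of 0.130 and 0.240 for the two intervals.
With no interference, expected double-crossover frequency = 0.130 × 0.240 = 0.03120.
Expected number = 0.03120 × 1635 = 51.01 ≈ 51.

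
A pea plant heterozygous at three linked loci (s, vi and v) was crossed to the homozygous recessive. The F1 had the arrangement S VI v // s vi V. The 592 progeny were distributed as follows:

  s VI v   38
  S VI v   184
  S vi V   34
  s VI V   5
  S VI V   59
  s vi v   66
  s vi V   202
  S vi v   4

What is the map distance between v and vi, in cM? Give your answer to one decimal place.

The two rarest classes, S vi v and s VI V, are the double crossovers. Comparing them with the parentals, only the vi allele has switched, so vi is the middle locus and the order is s – vi – v.
Crossovers in the vi–v interval produce the single-crossover classes S VI V and s vi v (59 + 66 = 125) plus the double crossovers (9).
RF(vi–v) = (125 + 9) / 592 = 134/592 = 0.2264 → 22.6 cM.

22.6 cM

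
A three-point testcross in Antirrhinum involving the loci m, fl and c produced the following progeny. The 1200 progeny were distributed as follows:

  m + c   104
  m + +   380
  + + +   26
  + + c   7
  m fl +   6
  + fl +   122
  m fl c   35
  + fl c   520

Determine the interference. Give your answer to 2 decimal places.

The two most frequent reciprocal classes, + fl c and m + +, are the parental types, so the F1 was + fl c / m + +.
The two rarest classes, + + c and m fl +, are the double crossovers. Comparing them with the parentals, only the fl allele has switched, so fl is the middle locus and the order is m – fl – c.
m–fl: (61 + 13)/1200 = 0.0617; fl–c: (226 + 13)/1200 = 0.1992.
Expected DCO frequency = 0.0617 × 0.1992 ≈ 0.01229; observed = 13/1200 ≈ 0.01083.
Coefficient of coincidence = 0.01083/0.01229 ≈ 0.88; interference = 1 − 0.88 = 0.12.

0.12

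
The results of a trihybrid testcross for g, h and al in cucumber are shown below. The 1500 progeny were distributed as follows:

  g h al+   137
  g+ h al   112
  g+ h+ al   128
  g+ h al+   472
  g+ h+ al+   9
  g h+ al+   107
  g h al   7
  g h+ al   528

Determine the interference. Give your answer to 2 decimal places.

The two most frequent reciprocal classes, g+ h al+ and g h+ al, are the parental types, so the F1 was g+ h al+ / g h+ al.
The two rarest classes, g+ h+ al+ and g h al, are the double crossovers. Comparing them with the parentals, only the h allele has switched, so h is the middle locus and the order is g – h – al.
g–h: (265 + 16)/1500 = 0.1873; h–al: (219 + 16)/1500 = 0.1567.
Expected DCO frequency = 0.1873 × 0.1567 ≈ 0.02935; observed = 16/1500 ≈ 0.01067.
Coefficient of coincidence = 0.01067/0.02935 ≈ 0.36; interference = 1 − 0.36 = 0.64.

0.64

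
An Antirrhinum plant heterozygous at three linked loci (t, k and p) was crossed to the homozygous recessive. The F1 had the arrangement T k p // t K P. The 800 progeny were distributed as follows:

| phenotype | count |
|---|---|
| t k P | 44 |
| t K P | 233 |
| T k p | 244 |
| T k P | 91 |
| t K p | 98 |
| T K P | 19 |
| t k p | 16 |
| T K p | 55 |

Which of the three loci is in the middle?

t

The two rarest classes, t k p and T K P, are the double crossovers. Comparing them with the parentals, only the t allele has switched, so t is the middle locus and the order is k – t – p.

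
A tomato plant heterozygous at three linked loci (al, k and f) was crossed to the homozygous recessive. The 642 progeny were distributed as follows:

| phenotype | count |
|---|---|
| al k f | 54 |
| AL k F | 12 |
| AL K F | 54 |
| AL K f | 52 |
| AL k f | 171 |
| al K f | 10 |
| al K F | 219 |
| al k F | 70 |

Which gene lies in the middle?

f

The two most frequent reciprocal classes, AL k f and al K F, are the parental types, so the F1 was AL k f / al K F.
The two rarest classes, AL k F and al K f, are the double crossovers. Comparing them with the parentals, only the f allele has switched, so f is the middle locus and the order is k – f – al.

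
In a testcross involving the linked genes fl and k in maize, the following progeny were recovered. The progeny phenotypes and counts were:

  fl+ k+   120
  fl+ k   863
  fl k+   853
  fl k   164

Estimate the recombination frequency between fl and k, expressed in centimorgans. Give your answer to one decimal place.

The two most frequent classes, fl+ k (863) and fl k+ (853), are the parental types, so the F1 was fl+ k / fl k+.
The recombinant classes are fl+ k+ and fl k: 120 + 164 = 284.
Recombination frequency = 284/2000 = 0.1420 ≈ 14.2%, i.e. 14.2 centimorgans.

14.2 centimorgans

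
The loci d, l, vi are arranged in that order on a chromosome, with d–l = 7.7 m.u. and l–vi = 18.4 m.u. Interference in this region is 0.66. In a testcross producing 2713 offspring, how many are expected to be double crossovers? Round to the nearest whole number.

13

Map distances give recombination frequencies of 0.077 and 0.184 for the two intervals.
With interference 0.66 (so coincidence = 0.34), expected double-crossover frequency = 0.077 × 0.184 × 0.34 = 0.00482.
Expected number = 0.00482 × 2713 = 13.07 ≈ 13.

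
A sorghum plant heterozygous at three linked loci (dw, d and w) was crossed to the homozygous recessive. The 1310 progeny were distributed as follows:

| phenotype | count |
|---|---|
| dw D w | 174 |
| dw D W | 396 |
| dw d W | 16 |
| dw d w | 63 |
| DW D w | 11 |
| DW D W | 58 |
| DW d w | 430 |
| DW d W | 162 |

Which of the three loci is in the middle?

d

The two most frequent reciprocal classes, DW d w and dw D W, are the parental types, so the F1 was DW d w / dw D W.
The two rarest classes, DW D w and dw d W, are the double crossovers. Comparing them with the parentals, only the d allele has switched, so d is the middle locus and the order is w – d – dw.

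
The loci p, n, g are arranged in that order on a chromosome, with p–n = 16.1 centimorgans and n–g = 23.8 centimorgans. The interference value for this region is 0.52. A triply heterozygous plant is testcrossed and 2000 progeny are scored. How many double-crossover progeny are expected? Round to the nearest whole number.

Map distances give recombination frequencies of 0.161 and 0.238 for the two intervals.
With interference 0.52 (so coincidence = 0.48), expected double-crossover frequency = 0.161 × 0.238 × 0.48 = 0.01839.
Expected number = 0.01839 × 2000 = 36.79 ≈ 37.

37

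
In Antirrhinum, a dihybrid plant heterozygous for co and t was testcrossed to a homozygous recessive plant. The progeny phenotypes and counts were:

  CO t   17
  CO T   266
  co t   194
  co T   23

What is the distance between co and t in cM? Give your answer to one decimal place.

8.0 cM

The two most frequent classes, CO T (266) and co t (194), are the parental types, so the F1 was CO T / co t.
The recombinant classes are CO t and co T: 17 + 23 = 40.
Recombination frequency = 40/500 = 0.0800 ≈ 8.0%, i.e. 8.0 cM.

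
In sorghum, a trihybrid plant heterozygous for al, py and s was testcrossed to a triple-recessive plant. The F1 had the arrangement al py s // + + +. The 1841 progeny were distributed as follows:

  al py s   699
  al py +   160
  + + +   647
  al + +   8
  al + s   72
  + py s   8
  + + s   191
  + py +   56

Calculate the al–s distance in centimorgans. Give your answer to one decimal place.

The two rarest classes, + py s and al + +, are the double crossovers. Comparing them with the parentals, only the al allele has switched, so al is the middle locus and the order is py – al – s.
Crossovers in the al–s interval produce the single-crossover classes al py + and + + s (160 + 191 = 351) plus the double crossovers (16).
RF(al–s) = (351 + 16) / 1841 = 367/1841 = 0.1993 → 19.9 centimorgans.

19.9 centimorgans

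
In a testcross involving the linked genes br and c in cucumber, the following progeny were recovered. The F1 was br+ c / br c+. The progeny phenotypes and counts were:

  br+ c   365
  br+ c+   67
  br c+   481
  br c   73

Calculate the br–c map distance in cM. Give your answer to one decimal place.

14.2 cM

The recombinant classes are br+ c+ and br c: 67 + 73 = 140.
Recombination frequency = 140/986 = 0.1420 ≈ 14.2%, i.e. 14.2 cM.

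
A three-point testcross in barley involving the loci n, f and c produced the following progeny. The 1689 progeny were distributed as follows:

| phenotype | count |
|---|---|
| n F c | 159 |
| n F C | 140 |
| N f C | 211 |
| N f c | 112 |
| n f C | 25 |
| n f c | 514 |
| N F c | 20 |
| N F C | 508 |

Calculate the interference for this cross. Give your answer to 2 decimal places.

0.38

The two most frequent reciprocal classes, N F C and n f c, are the parental types, so the F1 was N F C / n f c.
The two rarest classes, N F c and n f C, are the double crossovers. Comparing them with the parentals, only the c allele has switched, so c is the middle locus and the order is f – c – n.
f–c: (370 + 45)/1689 = 0.2457; c–n: (252 + 45)/1689 = 0.1758.
Expected DCO frequency = 0.2457 × 0.1758 ≈ 0.04319; observed = 45/1689 ≈ 0.02664.
Coefficient of coincidence = 0.02664/0.04319 ≈ 0.62; interference = 1 − 0.62 = 0.38.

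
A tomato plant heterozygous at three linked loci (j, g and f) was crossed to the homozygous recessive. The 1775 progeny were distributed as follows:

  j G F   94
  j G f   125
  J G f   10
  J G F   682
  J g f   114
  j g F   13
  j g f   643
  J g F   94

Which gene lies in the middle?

The two most frequent reciprocal classes, j g f and J G F, are the parental types, so the F1 was j g f / J G F.
The two rarest classes, j g F and J G f, are the double crossovers. Comparing them with the parentals, only the f allele has switched, so f is the middle locus and the order is g – f – j.

f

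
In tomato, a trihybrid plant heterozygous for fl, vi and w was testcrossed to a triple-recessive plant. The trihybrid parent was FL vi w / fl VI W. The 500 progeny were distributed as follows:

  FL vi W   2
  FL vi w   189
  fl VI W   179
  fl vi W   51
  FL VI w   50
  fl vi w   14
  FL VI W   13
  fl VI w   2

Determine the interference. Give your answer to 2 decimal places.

The two rarest classes, FL vi W and fl VI w, are the double crossovers. Comparing them with the parentals, only the w allele has switched, so w is the middle locus and the order is fl – w – vi.
fl–w: (27 + 4)/500 = 0.0620; w–vi: (101 + 4)/500 = 0.2100.
Expected DCO frequency = 0.0620 × 0.2100 ≈ 0.01302; observed = 4/500 ≈ 0.00800.
Coefficient of coincidence = 0.00800/0.01302 ≈ 0.61; interference = 1 − 0.61 = 0.39.

0.39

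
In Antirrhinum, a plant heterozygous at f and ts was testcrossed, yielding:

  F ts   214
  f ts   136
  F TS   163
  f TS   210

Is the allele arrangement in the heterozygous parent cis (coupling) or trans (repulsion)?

trans

The two most frequent classes are F ts (214) and f TS (210); these are the parental (non-recombinant) types.
So the F1 carried F ts on one chromosome and f TS on the other — the recessive alleles are on opposite chromosomes (trans / repulsion).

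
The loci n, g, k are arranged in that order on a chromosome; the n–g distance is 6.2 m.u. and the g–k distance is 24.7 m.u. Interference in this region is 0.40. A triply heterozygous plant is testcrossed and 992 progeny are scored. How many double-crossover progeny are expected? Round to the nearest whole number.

Map distances give recombination frequencies of 0.062 and 0.247 for the two intervals.
With interference 0.40 (so coincidence = 0.60), expected double-crossover frequency = 0.062 × 0.247 × 0.60 = 0.00919.
Expected number = 0.00919 × 992 = 9.11 ≈ 9.

9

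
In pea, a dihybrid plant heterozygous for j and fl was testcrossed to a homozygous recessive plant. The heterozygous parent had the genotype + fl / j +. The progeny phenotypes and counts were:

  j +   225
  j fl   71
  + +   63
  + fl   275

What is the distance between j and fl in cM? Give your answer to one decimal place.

The recombinant classes are + + and j fl: 63 + 71 = 134.
Recombination frequency = 134/634 = 0.2114 ≈ 21.1%, i.e. 21.1 cM.

21.1 cM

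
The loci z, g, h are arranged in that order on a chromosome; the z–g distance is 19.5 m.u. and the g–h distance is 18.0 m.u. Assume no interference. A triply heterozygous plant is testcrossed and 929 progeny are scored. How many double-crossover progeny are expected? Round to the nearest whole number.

33

Map distances give recombination frequencies of 0.195 and 0.180 for the two intervals.
With no interference, expected double-crossover frequency = 0.195 × 0.180 = 0.03510.
Expected number = 0.03510 × 929 = 32.61 ≈ 33.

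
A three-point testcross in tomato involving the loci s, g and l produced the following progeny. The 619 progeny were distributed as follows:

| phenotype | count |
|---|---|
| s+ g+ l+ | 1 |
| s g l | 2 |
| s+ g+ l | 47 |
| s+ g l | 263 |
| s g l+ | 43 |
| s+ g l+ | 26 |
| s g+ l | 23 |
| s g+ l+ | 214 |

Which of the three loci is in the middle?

The two most frequent reciprocal classes, s+ g l and s g+ l+, are the parental types, so the F1 was s+ g l / s g+ l+.
The two rarest classes, s g l and s+ g+ l+, are the double crossovers. Comparing them with the parentals, only the s allele has switched, so s is the middle locus and the order is l – s – g.

s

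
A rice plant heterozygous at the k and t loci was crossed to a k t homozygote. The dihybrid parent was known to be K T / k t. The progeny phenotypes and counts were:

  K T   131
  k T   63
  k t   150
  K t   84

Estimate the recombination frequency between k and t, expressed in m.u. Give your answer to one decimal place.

The recombinant classes are K t and k T: 84 + 63 = 147.
Recombination frequency = 147/428 = 0.3435 ≈ 34.3%, i.e. 34.3 m.u.

34.3 m.u.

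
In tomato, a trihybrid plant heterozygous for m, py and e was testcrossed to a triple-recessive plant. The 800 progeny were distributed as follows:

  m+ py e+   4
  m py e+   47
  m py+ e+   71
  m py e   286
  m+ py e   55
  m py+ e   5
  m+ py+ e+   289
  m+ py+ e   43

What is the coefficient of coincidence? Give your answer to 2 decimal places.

0.54

The two most frequent reciprocal classes, m+ py+ e+ and m py e, are the parental types, so the F1 was m+ py+ e+ / m py e.
The two rarest classes, m+ py e+ and m py+ e, are the double crossovers. Comparing them with the parentals, only the py allele has switched, so py is the middle locus and the order is e – py – m.
e–py: (90 + 9)/800 = 0.1237; py–m: (126 + 9)/800 = 0.1688.
Expected DCO frequency = 0.1237 × 0.1688 ≈ 0.02088; observed = 9/800 ≈ 0.01125.
Coefficient of coincidence = 0.01125/0.02088 ≈ 0.54.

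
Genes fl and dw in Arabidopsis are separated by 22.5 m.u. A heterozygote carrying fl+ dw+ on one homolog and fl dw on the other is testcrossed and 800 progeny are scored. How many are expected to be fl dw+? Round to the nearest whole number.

90

A map distance of 22.5 m.u. corresponds to a recombination frequency of 0.225.
The F1 is fl+ dw+ / fl dw, so fl dw+ is a recombinant gamete class with expected frequency r/2 = 0.225/2 = 0.1125.
Expected number = 0.1125 × 800 = 90.00 ≈ 90.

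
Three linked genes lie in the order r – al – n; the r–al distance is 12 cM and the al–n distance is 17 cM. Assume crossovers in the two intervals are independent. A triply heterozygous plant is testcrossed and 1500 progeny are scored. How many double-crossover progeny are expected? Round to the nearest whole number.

31

Map distances give recombination frequencies of 0.120 and 0.170 for the two intervals.
With no interference, expected double-crossover frequency = 0.120 × 0.170 = 0.02040.
Expected number = 0.02040 × 1500 = 30.60 ≈ 31.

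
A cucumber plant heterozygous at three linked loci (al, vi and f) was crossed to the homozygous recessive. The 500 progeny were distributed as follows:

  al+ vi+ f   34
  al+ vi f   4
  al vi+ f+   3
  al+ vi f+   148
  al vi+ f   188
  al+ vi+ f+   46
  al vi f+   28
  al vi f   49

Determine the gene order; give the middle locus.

f

The two most frequent reciprocal classes, al+ vi f+ and al vi+ f, are the parental types, so the F1 was al+ vi f+ / al vi+ f.
The two rarest classes, al+ vi f and al vi+ f+, are the double crossovers. Comparing them with the parentals, only the f allele has switched, so f is the middle locus and the order is vi – f – al.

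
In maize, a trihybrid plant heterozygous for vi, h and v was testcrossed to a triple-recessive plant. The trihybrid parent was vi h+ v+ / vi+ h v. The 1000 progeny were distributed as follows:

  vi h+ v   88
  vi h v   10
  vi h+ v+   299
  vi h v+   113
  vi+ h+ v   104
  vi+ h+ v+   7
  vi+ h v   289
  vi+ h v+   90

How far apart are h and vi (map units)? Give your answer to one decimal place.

23.4 map units

The two rarest classes, vi+ h+ v+ and vi h v, are the double crossovers. Comparing them with the parentals, only the vi allele has switched, so vi is the middle locus and the order is v – vi – h.
Crossovers in the vi–h interval produce the single-crossover classes vi h v+ and vi+ h+ v (113 + 104 = 217) plus the double crossovers (17).
RF(vi–h) = (217 + 17) / 1000 = 234/1000 = 0.2340 → 23.4 map units.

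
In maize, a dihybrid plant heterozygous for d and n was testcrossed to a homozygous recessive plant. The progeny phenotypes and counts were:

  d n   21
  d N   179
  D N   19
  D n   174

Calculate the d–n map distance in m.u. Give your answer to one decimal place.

The two most frequent classes, D n (174) and d N (179), are the parental types, so the F1 was D n / d N.
The recombinant classes are D N and d n: 19 + 21 = 40.
Recombination frequency = 40/393 = 0.1018 ≈ 10.2%, i.e. 10.2 m.u.

10.2 m.u.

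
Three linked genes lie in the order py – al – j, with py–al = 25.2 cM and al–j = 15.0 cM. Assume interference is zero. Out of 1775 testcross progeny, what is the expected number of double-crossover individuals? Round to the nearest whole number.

Map distances give recombination frequencies of 0.252 and 0.150 for the two intervals.
With no interference, expected double-crossover frequency = 0.252 × 0.150 = 0.03780.
Expected number = 0.03780 × 1775 = 67.09 ≈ 67.

67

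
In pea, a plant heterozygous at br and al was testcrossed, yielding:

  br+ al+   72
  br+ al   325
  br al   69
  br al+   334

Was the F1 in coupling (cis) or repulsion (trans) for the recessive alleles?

The two most frequent classes are br+ al (325) and br al+ (334); these are the parental (non-recombinant) types.
So the F1 carried br+ al on one chromosome and br al+ on the other — the recessive alleles are on opposite chromosomes (trans / repulsion).

trans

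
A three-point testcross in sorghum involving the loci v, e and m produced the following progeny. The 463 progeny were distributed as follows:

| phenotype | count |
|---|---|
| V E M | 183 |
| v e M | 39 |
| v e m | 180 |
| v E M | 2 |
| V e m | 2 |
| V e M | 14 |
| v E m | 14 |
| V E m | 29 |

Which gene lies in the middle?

The two most frequent reciprocal classes, v e m and V E M, are the parental types, so the F1 was v e m / V E M.
The two rarest classes, V e m and v E M, are the double crossovers. Comparing them with the parentals, only the v allele has switched, so v is the middle locus and the order is m – v – e.

v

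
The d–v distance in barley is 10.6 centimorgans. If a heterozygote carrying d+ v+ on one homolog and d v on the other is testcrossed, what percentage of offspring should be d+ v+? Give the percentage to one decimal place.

A map distance of 10.6 centimorgans corresponds to a recombination frequency of 0.106.
The F1 is d+ v+ / d v, so d+ v+ is a parental gamete class with expected frequency (1 − r)/2 = 0.894/2 = 0.4470.
That is 0.4470 = 44.7% of the progeny.

44.7%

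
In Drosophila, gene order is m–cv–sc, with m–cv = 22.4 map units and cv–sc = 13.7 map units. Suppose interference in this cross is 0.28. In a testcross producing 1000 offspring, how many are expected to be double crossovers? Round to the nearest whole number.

22

Map distances give recombination frequencies of 0.224 and 0.137 for the two intervals.
With interference 0.28 (so coincidence = 0.72), expected double-crossover frequency = 0.224 × 0.137 × 0.72 = 0.02210.
Expected number = 0.02210 × 1000 = 22.10 ≈ 22.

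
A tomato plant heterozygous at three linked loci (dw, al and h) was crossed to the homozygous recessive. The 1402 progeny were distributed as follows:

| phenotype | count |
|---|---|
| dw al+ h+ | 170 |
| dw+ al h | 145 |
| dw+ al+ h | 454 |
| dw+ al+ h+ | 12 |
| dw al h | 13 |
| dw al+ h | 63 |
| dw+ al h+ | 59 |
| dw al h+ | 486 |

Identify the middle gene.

h

The two most frequent reciprocal classes, dw al h+ and dw+ al+ h, are the parental types, so the F1 was dw al h+ / dw+ al+ h.
The two rarest classes, dw al h and dw+ al+ h+, are the double crossovers. Comparing them with the parentals, only the h allele has switched, so h is the middle locus and the order is dw – h – al.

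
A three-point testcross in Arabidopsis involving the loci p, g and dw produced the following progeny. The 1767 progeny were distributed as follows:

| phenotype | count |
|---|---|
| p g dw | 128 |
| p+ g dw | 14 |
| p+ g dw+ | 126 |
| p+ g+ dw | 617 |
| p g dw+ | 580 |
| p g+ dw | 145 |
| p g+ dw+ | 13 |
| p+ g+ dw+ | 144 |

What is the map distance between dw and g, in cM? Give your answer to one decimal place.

16.9 cM

The two most frequent reciprocal classes, p g dw+ and p+ g+ dw, are the parental types, so the F1 was p g dw+ / p+ g+ dw.
The two rarest classes, p g+ dw+ and p+ g dw, are the double crossovers. Comparing them with the parentals, only the g allele has switched, so g is the middle locus and the order is p – g – dw.
Crossovers in the g–dw interval produce the single-crossover classes p g dw and p+ g+ dw+ (128 + 144 = 272) plus the double crossovers (27).
RF(g–dw) = (272 + 27) / 1767 = 299/1767 = 0.1692 → 16.9 cM.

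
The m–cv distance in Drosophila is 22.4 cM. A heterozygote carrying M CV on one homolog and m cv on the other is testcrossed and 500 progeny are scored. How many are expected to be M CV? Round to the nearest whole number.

A map distance of 22.4 cM corresponds to a recombination frequency of 0.224.
The F1 is M CV / m cv, so M CV is a parental gamete class with expected frequency (1 − r)/2 = 0.776/2 = 0.3880.
Expected number = 0.3880 × 500 = 194.00 ≈ 194.

194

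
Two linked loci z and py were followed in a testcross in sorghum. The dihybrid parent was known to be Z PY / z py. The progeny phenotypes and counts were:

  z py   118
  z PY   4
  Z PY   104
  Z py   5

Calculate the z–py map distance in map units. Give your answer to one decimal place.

3.9 map units

The recombinant classes are Z py and z PY: 5 + 4 = 9.
Recombination frequency = 9/231 = 0.0390 ≈ 3.9%, i.e. 3.9 map units.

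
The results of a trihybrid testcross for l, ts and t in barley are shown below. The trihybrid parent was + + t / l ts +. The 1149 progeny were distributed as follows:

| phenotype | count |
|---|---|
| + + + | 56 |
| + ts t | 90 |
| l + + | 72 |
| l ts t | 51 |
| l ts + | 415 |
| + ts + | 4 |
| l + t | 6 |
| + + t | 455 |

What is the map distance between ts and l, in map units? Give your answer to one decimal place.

15.0 map units

The two rarest classes, l + t and + ts +, are the double crossovers. Comparing them with the parentals, only the l allele has switched, so l is the middle locus and the order is ts – l – t.
Crossovers in the ts–l interval produce the single-crossover classes + ts t and l + + (90 + 72 = 162) plus the double crossovers (10).
RF(ts–l) = (162 + 10) / 1149 = 172/1149 = 0.1497 → 15.0 map units.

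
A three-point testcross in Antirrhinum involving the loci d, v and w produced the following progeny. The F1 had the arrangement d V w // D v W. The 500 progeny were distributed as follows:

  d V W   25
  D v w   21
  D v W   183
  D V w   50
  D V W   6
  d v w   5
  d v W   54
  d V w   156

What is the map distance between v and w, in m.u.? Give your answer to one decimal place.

The two rarest classes, d v w and D V W, are the double crossovers. Comparing them with the parentals, only the v allele has switched, so v is the middle locus and the order is w – v – d.
Crossovers in the w–v interval produce the single-crossover classes d V W and D v w (25 + 21 = 46) plus the double crossovers (11).
RF(w–v) = (46 + 11) / 500 = 57/500 = 0.1140 → 11.4 m.u.

11.4 m.u.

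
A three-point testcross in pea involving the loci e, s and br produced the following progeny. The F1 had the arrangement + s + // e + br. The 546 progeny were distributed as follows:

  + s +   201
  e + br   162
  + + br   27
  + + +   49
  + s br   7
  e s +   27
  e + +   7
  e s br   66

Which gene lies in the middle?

The two rarest classes, + s br and e + +, are the double crossovers. Comparing them with the parentals, only the br allele has switched, so br is the middle locus and the order is s – br – e.

br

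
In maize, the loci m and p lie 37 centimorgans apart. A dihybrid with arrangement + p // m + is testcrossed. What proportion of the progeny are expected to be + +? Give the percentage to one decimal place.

A map distance of 37 centimorgans corresponds to a recombination frequency of 0.370.
The F1 is + p / m +, so + + is a recombinant gamete class with expected frequency r/2 = 0.370/2 = 0.1850.
That is 0.1850 = 18.5% of the progeny.

18.5%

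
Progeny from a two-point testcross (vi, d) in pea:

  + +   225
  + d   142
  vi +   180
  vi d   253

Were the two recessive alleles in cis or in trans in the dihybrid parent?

The two most frequent classes are + + (225) and vi d (253); these are the parental (non-recombinant) types.
So the F1 carried + + on one chromosome and vi d on the other — the recessive alleles are on the same chromosome (cis / coupling).

cis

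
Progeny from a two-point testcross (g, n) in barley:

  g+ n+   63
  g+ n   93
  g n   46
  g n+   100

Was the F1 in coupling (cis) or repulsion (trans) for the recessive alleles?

The two most frequent classes are g+ n (93) and g n+ (100); these are the parental (non-recombinant) types.
So the F1 carried g+ n on one chromosome and g n+ on the other — the recessive alleles are on opposite chromosomes (trans / repulsion).

trans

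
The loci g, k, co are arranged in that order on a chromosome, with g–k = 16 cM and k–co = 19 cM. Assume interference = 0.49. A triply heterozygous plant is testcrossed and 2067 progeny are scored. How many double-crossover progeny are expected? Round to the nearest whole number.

32

Map distances give recombination frequencies of 0.160 and 0.190 for the two intervals.
With interference 0.49 (so coincidence = 0.51), expected double-crossover frequency = 0.160 × 0.190 × 0.51 = 0.01550.
Expected number = 0.01550 × 2067 = 32.05 ≈ 32.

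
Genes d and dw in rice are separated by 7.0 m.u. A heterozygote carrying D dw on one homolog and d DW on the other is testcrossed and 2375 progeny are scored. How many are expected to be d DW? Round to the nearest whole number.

A map distance of 7.0 m.u. corresponds to a recombination frequency of 0.070.
The F1 is D dw / d DW, so d DW is a parental gamete class with expected frequency (1 − r)/2 = 0.930/2 = 0.4650.
Expected number = 0.4650 × 2375 = 1104.38 ≈ 1104.

1104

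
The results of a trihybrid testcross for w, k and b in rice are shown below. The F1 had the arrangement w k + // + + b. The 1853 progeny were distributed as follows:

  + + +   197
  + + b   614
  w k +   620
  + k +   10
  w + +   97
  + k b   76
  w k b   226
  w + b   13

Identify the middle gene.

The two rarest classes, + k + and w + b, are the double crossovers. Comparing them with the parentals, only the w allele has switched, so w is the middle locus and the order is b – w – k.

w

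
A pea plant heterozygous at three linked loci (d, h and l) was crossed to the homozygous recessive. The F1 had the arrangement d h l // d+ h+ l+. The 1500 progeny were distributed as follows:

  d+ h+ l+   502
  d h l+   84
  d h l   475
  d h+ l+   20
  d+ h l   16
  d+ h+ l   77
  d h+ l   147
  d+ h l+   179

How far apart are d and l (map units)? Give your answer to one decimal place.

The two rarest classes, d+ h l and d h+ l+, are the double crossovers. Comparing them with the parentals, only the d allele has switched, so d is the middle locus and the order is h – d – l.
Crossovers in the d–l interval produce the single-crossover classes d h l+ and d+ h+ l (84 + 77 = 161) plus the double crossovers (36).
RF(d–l) = (161 + 36) / 1500 = 197/1500 = 0.1313 → 13.1 map units.

13.1 map units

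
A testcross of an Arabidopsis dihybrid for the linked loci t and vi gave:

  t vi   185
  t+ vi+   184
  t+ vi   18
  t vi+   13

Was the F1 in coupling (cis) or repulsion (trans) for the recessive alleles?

The two most frequent classes are t+ vi+ (184) and t vi (185); these are the parental (non-recombinant) types.
So the F1 carried t+ vi+ on one chromosome and t vi on the other — the recessive alleles are on the same chromosome (cis / coupling).

cis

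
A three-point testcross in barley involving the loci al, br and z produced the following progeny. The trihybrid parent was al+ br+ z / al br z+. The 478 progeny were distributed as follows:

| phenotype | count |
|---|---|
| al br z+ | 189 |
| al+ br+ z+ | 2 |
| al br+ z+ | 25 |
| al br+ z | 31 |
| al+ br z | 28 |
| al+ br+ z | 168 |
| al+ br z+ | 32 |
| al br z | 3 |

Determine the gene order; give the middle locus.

The two rarest classes, al+ br+ z+ and al br z, are the double crossovers. Comparing them with the parentals, only the z allele has switched, so z is the middle locus and the order is al – z – br.

z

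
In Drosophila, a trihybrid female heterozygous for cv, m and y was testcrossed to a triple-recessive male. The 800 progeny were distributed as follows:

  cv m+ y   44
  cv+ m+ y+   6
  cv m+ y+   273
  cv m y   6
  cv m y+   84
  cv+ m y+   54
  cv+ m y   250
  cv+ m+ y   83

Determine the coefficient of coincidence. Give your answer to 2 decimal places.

0.49

The two most frequent reciprocal classes, cv m+ y+ and cv+ m y, are the parental types, so the F1 was cv m+ y+ / cv+ m y.
The two rarest classes, cv+ m+ y+ and cv m y, are the double crossovers. Comparing them with the parentals, only the cv allele has switched, so cv is the middle locus and the order is m – cv – y.
m–cv: (167 + 12)/800 = 0.2238; cv–y: (98 + 12)/800 = 0.1375.
Expected DCO frequency = 0.2238 × 0.1375 ≈ 0.03077; observed = 12/800 ≈ 0.01500.
Coefficient of coincidence = 0.01500/0.03077 ≈ 0.49.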